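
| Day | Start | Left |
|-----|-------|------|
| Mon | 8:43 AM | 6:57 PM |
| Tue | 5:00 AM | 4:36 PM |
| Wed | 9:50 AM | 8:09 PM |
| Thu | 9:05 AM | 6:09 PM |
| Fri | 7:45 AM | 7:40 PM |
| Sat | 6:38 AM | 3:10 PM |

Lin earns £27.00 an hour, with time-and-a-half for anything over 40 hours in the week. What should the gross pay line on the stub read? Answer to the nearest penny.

£1957.50

Mon: 8:43 AM–6:57 PM = 10 h 14 min
Tue: 5:00 AM–4:36 PM = 11 h 36 min
Wed: 9:50 AM–8:09 PM = 10 h 19 min
Thu: 9:05 AM–6:09 PM = 9 h 4 min
Fri: 7:45 AM–7:40 PM = 11 h 55 min
Sat: 6:38 AM–3:10 PM = 8 h 32 min
Total worked: 61 h 40 min = 3700 min.
Regular 40 h 0 min = 2400 min at £27.00/h; overtime 21 h 40 min = 1300 min at £40.50/h.
Pay = (2400 × £27.00 + 1300 × £40.50) ÷ 60 = £1957.50.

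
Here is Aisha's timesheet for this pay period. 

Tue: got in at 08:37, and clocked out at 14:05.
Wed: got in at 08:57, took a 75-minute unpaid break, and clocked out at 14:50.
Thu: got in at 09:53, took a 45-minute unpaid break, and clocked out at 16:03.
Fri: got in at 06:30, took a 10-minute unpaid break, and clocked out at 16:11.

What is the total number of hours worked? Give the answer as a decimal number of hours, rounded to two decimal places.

25.03 hours

Tue: 08:37–14:05 = 5 h 28 min
Wed: 08:57–14:50 = 5 h 53 min; less 75 min break → 4 h 38 min
Thu: 09:53–16:03 = 6 h 10 min; less 45 min break → 5 h 25 min
Fri: 06:30–16:11 = 9 h 41 min; less 10 min break → 9 h 31 min
Total: 5 h 28 min + 4 h 38 min + 5 h 25 min + 9 h 31 min = 25 h 2 min.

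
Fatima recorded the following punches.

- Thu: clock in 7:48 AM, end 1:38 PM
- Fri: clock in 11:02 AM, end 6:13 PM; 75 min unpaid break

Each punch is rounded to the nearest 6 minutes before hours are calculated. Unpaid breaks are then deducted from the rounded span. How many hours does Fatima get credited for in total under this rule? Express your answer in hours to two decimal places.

11.75 hours

Thu: in 7:48 AM→7:48 AM, out 1:38 PM→1:36 PM; 5 h 48 min
Fri: in 11:02 AM→11:00 AM, out 6:13 PM→6:12 PM; 7 h 12 min − 75 min = 5 h 57 min
Total credited: 11 h 45 min.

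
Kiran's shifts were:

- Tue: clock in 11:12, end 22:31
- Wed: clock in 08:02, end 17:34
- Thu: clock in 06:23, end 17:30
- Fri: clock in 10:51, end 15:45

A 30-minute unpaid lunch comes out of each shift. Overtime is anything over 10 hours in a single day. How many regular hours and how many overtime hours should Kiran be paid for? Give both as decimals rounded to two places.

Tue: 11:12–22:31 = 11 h 19 min; less 30 min break → 10 h 49 min
Wed: 08:02–17:34 = 9 h 32 min; less 30 min break → 9 h 2 min
Thu: 06:23–17:30 = 11 h 7 min; less 30 min break → 10 h 37 min
Fri: 10:51–15:45 = 4 h 54 min; less 30 min break → 4 h 24 min
Tue reg 10 h 0 min / OT 0 h 49 min; Wed reg 9 h 2 min / OT 0 h 0 min; Thu reg 10 h 0 min / OT 0 h 37 min; Fri reg 4 h 24 min / OT 0 h 0 min.
Totals: regular 33 h 26 min, overtime 1 h 26 min.

Regular 33.43 hours, overtime 1.43 hours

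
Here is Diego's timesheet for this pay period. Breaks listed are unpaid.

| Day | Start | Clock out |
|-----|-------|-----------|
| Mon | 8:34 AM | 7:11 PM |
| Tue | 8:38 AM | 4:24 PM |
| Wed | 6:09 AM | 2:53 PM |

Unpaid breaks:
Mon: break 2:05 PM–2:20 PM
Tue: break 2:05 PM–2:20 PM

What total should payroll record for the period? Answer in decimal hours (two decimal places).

26.62 hours

Mon: 8:34 AM–7:11 PM = 10 h 37 min; less 15 min break → 10 h 22 min
Tue: 8:38 AM–4:24 PM = 7 h 46 min; less 15 min break → 7 h 31 min
Wed: 6:09 AM–2:53 PM = 8 h 44 min
Total: 10 h 22 min + 7 h 31 min + 8 h 44 min = 26 h 37 min.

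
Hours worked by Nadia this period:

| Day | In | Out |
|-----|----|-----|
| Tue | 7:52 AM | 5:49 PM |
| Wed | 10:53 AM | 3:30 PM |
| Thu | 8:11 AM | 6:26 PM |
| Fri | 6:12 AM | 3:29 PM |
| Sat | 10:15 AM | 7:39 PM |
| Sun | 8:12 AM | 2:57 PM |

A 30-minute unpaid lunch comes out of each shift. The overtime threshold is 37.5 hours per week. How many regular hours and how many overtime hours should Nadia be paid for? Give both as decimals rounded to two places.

Regular 37.50 hours, overtime 9.75 hours

Tue: 7:52 AM–5:49 PM = 9 h 57 min; less 30 min break → 9 h 27 min
Wed: 10:53 AM–3:30 PM = 4 h 37 min; less 30 min break → 4 h 7 min
Thu: 8:11 AM–6:26 PM = 10 h 15 min; less 30 min break → 9 h 45 min
Fri: 6:12 AM–3:29 PM = 9 h 17 min; less 30 min break → 8 h 47 min
Sat: 10:15 AM–7:39 PM = 9 h 24 min; less 30 min break → 8 h 54 min
Sun: 8:12 AM–2:57 PM = 6 h 45 min; less 30 min break → 6 h 15 min
Total worked: 47 h 15 min = 47.25 h.
Threshold 37.5 h → overtime 9 h 45 min, regular 37 h 30 min.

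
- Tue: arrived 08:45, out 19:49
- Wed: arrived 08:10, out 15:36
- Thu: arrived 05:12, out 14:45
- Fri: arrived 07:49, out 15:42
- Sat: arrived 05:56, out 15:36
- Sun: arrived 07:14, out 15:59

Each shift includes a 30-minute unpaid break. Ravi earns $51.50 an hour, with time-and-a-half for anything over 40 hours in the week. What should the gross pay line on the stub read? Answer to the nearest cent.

Tue: 08:45–19:49 = 11 h 4 min; less 30 min break → 10 h 34 min
Wed: 08:10–15:36 = 7 h 26 min; less 30 min break → 6 h 56 min
Thu: 05:12–14:45 = 9 h 33 min; less 30 min break → 9 h 3 min
Fri: 07:49–15:42 = 7 h 53 min; less 30 min break → 7 h 23 min
Sat: 05:56–15:36 = 9 h 40 min; less 30 min break → 9 h 10 min
Sun: 07:14–15:59 = 8 h 45 min; less 30 min break → 8 h 15 min
Total worked: 51 h 21 min = 3081 min.
Regular 40 h 0 min = 2400 min at $51.50/h; overtime 11 h 21 min = 681 min at $77.25/h.
Pay = (2400 × $51.50 + 681 × $77.25) ÷ 60 = $2936.79.

$2936.79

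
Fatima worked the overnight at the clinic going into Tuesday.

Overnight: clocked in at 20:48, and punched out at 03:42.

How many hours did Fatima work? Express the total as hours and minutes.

Overnight: 20:48 → midnight = 3 h 12 min; midnight → 03:42 = 3 h 42 min; span 6 h 54 min

6 h 54 min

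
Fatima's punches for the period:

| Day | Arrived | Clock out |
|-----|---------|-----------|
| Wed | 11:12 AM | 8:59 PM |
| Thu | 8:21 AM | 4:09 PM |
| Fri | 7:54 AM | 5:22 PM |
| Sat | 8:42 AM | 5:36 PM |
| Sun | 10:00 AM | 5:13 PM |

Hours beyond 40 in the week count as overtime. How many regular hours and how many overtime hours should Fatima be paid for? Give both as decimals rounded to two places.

Wed: 11:12 AM–8:59 PM = 9 h 47 min
Thu: 8:21 AM–4:09 PM = 7 h 48 min
Fri: 7:54 AM–5:22 PM = 9 h 28 min
Sat: 8:42 AM–5:36 PM = 8 h 54 min
Sun: 10:00 AM–5:13 PM = 7 h 13 min
Total worked: 43 h 10 min = 43.17 h.
Threshold 40 h → overtime 3 h 10 min, regular 40 h 0 min.

Regular 40.00 hours, overtime 3.17 hours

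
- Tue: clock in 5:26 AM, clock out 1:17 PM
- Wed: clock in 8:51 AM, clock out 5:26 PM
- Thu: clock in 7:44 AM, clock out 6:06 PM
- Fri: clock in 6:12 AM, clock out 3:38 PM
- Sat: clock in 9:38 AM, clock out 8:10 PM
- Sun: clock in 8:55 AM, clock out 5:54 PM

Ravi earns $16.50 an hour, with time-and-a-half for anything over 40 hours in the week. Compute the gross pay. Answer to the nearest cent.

Tue: 5:26 AM–1:17 PM = 7 h 51 min
Wed: 8:51 AM–5:26 PM = 8 h 35 min
Thu: 7:44 AM–6:06 PM = 10 h 22 min
Fri: 6:12 AM–3:38 PM = 9 h 26 min
Sat: 9:38 AM–8:10 PM = 10 h 32 min
Sun: 8:55 AM–5:54 PM = 8 h 59 min
Total worked: 55 h 45 min = 3345 min.
Regular 40 h 0 min = 2400 min at $16.50/h; overtime 15 h 45 min = 945 min at $24.75/h.
Pay = (2400 × $16.50 + 945 × $24.75) ÷ 60 = $1049.81.

$1049.81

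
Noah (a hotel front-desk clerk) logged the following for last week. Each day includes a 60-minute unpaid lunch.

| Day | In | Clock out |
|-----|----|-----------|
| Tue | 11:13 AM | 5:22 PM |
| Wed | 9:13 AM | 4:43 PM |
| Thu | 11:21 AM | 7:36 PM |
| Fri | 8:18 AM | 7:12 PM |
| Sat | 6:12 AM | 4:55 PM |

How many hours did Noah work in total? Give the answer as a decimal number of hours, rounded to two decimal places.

38.52 hours

Tue: 11:13 AM–5:22 PM = 6 h 9 min; less 60 min break → 5 h 9 min
Wed: 9:13 AM–4:43 PM = 7 h 30 min; less 60 min break → 6 h 30 min
Thu: 11:21 AM–7:36 PM = 8 h 15 min; less 60 min break → 7 h 15 min
Fri: 8:18 AM–7:12 PM = 10 h 54 min; less 60 min break → 9 h 54 min
Sat: 6:12 AM–4:55 PM = 10 h 43 min; less 60 min break → 9 h 43 min
Total: 5 h 9 min + 6 h 30 min + 7 h 15 min + 9 h 54 min + 9 h 43 min = 38 h 31 min.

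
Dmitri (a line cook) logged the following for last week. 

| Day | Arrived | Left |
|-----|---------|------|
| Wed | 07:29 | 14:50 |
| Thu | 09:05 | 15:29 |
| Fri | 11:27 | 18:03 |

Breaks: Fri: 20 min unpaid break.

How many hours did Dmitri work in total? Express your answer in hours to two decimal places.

Wed: 07:29–14:50 = 7 h 21 min
Thu: 09:05–15:29 = 6 h 24 min
Fri: 11:27–18:03 = 6 h 36 min; less 20 min break → 6 h 16 min
Total: 7 h 21 min + 6 h 24 min + 6 h 16 min = 20 h 1 min.

20.02 hours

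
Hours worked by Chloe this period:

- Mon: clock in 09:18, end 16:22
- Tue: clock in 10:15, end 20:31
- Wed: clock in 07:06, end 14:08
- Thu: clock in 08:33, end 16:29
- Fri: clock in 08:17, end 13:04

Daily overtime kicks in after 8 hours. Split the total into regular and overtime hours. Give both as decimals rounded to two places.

Regular 34.82 hours, overtime 2.27 hours

Mon: 09:18–16:22 = 7 h 4 min
Tue: 10:15–20:31 = 10 h 16 min
Wed: 07:06–14:08 = 7 h 2 min
Thu: 08:33–16:29 = 7 h 56 min
Fri: 08:17–13:04 = 4 h 47 min
Mon reg 7 h 4 min / OT 0 h 0 min; Tue reg 8 h 0 min / OT 2 h 16 min; Wed reg 7 h 2 min / OT 0 h 0 min; Thu reg 7 h 56 min / OT 0 h 0 min; Fri reg 4 h 47 min / OT 0 h 0 min.
Totals: regular 34 h 49 min, overtime 2 h 16 min.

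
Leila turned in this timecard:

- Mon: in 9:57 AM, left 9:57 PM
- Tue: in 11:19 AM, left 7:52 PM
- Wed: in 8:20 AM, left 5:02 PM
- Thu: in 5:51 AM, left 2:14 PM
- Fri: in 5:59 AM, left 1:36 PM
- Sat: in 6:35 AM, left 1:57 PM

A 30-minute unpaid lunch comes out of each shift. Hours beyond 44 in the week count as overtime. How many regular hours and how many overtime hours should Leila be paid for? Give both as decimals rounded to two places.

Regular 44.00 hours, overtime 5.62 hours

Mon: 9:57 AM–9:57 PM = 12 h 0 min; less 30 min break → 11 h 30 min
Tue: 11:19 AM–7:52 PM = 8 h 33 min; less 30 min break → 8 h 3 min
Wed: 8:20 AM–5:02 PM = 8 h 42 min; less 30 min break → 8 h 12 min
Thu: 5:51 AM–2:14 PM = 8 h 23 min; less 30 min break → 7 h 53 min
Fri: 5:59 AM–1:36 PM = 7 h 37 min; less 30 min break → 7 h 7 min
Sat: 6:35 AM–1:57 PM = 7 h 22 min; less 30 min break → 6 h 52 min
Total worked: 49 h 37 min = 49.62 h.
Threshold 44 h → overtime 5 h 37 min, regular 44 h 0 min.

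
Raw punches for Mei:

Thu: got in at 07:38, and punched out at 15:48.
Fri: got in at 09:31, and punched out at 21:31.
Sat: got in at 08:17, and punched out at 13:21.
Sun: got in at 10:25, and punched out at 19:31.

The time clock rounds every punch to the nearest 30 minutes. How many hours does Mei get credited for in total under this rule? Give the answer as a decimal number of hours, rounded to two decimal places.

34.50 hours

Thu: in 07:38→07:30, out 15:48→16:00; 8 h 30 min
Fri: in 09:31→09:30, out 21:31→21:30; 12 h 0 min
Sat: in 08:17→08:30, out 13:21→13:30; 5 h 0 min
Sun: in 10:25→10:30, out 19:31→19:30; 9 h 0 min
Total credited: 34 h 30 min.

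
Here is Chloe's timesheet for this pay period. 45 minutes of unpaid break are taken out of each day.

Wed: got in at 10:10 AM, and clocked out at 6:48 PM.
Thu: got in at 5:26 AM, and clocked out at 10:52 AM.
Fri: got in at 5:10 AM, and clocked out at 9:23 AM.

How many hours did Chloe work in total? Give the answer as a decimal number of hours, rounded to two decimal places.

16.03 hours

Wed: 10:10 AM–6:48 PM = 8 h 38 min; less 45 min break → 7 h 53 min
Thu: 5:26 AM–10:52 AM = 5 h 26 min; less 45 min break → 4 h 41 min
Fri: 5:10 AM–9:23 AM = 4 h 13 min; less 45 min break → 3 h 28 min
Total: 7 h 53 min + 4 h 41 min + 3 h 28 min = 16 h 2 min.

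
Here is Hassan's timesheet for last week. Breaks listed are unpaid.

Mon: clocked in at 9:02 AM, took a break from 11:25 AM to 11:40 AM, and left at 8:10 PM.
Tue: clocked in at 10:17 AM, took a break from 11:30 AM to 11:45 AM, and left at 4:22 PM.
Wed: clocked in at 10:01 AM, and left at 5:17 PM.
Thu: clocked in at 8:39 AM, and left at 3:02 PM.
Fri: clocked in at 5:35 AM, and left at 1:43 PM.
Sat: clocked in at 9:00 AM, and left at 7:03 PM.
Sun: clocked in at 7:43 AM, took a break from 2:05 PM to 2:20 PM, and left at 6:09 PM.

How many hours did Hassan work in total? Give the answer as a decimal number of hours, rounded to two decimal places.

58.73 hours

Mon: 9:02 AM–8:10 PM = 11 h 8 min; less 15 min break → 10 h 53 min
Tue: 10:17 AM–4:22 PM = 6 h 5 min; less 15 min break → 5 h 50 min
Wed: 10:01 AM–5:17 PM = 7 h 16 min
Thu: 8:39 AM–3:02 PM = 6 h 23 min
Fri: 5:35 AM–1:43 PM = 8 h 8 min
Sat: 9:00 AM–7:03 PM = 10 h 3 min
Sun: 7:43 AM–6:09 PM = 10 h 26 min; less 15 min break → 10 h 11 min
Total: 10 h 53 min + 5 h 50 min + 7 h 16 min + 6 h 23 min + 8 h 8 min + 10 h 3 min + 10 h 11 min = 58 h 44 min.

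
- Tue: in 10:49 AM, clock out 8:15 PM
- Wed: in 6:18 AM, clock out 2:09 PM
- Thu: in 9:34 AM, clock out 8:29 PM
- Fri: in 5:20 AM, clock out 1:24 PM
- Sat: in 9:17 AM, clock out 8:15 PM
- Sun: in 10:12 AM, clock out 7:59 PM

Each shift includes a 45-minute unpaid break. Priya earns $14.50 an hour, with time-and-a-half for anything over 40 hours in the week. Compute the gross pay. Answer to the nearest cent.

$852.24

Tue: 10:49 AM–8:15 PM = 9 h 26 min; less 45 min break → 8 h 41 min
Wed: 6:18 AM–2:09 PM = 7 h 51 min; less 45 min break → 7 h 6 min
Thu: 9:34 AM–8:29 PM = 10 h 55 min; less 45 min break → 10 h 10 min
Fri: 5:20 AM–1:24 PM = 8 h 4 min; less 45 min break → 7 h 19 min
Sat: 9:17 AM–8:15 PM = 10 h 58 min; less 45 min break → 10 h 13 min
Sun: 10:12 AM–7:59 PM = 9 h 47 min; less 45 min break → 9 h 2 min
Total worked: 52 h 31 min = 3151 min.
Regular 40 h 0 min = 2400 min at $14.50/h; overtime 12 h 31 min = 751 min at $21.75/h.
Pay = (2400 × $14.50 + 751 × $21.75) ÷ 60 = $852.24.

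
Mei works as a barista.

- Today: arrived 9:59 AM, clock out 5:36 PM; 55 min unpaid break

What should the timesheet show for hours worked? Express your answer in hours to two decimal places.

6.70 hours

Today: 9:59 AM–5:36 PM = 7 h 37 min; less 55 min break → 6 h 42 min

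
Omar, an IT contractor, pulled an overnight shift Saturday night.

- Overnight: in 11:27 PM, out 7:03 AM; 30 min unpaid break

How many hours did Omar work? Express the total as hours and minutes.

Overnight: 11:27 PM → midnight = 0 h 33 min; midnight → 7:03 AM = 7 h 3 min; span 7 h 36 min; less 30 min break → 7 h 6 min

7 h 6 min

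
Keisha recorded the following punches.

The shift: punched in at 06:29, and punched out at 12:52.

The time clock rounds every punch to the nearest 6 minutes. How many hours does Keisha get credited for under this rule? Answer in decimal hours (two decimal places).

The shift: in 06:29→06:30, out 12:52→12:54; 6 h 24 min

6.40 hours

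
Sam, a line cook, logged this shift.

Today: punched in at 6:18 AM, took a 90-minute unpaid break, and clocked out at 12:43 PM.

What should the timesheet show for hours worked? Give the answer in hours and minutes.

Today: 6:18 AM–12:43 PM = 6 h 25 min; less 90 min break → 4 h 55 min

4 h 55 min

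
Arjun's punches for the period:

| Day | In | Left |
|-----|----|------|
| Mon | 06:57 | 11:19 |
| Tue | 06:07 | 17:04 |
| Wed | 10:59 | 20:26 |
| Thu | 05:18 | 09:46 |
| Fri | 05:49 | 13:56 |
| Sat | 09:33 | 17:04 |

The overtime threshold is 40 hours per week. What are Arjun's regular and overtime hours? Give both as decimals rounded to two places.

Regular 40.00 hours, overtime 4.87 hours

Mon: 06:57–11:19 = 4 h 22 min
Tue: 06:07–17:04 = 10 h 57 min
Wed: 10:59–20:26 = 9 h 27 min
Thu: 05:18–09:46 = 4 h 28 min
Fri: 05:49–13:56 = 8 h 7 min
Sat: 09:33–17:04 = 7 h 31 min
Total worked: 44 h 52 min = 44.87 h.
Threshold 40 h → overtime 4 h 52 min, regular 40 h 0 min.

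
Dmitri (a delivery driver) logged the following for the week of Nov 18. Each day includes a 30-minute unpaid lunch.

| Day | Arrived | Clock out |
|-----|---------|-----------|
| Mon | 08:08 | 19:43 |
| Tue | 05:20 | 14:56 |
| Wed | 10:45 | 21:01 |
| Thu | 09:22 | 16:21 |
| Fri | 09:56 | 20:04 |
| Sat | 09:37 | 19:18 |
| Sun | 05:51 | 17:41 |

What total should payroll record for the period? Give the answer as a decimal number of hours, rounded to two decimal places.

Mon: 08:08–19:43 = 11 h 35 min; less 30 min break → 11 h 5 min
Tue: 05:20–14:56 = 9 h 36 min; less 30 min break → 9 h 6 min
Wed: 10:45–21:01 = 10 h 16 min; less 30 min break → 9 h 46 min
Thu: 09:22–16:21 = 6 h 59 min; less 30 min break → 6 h 29 min
Fri: 09:56–20:04 = 10 h 8 min; less 30 min break → 9 h 38 min
Sat: 09:37–19:18 = 9 h 41 min; less 30 min break → 9 h 11 min
Sun: 05:51–17:41 = 11 h 50 min; less 30 min break → 11 h 20 min
Total: 11 h 5 min + 9 h 6 min + 9 h 46 min + 6 h 29 min + 9 h 38 min + 9 h 11 min + 11 h 20 min = 66 h 35 min.

66.58 hours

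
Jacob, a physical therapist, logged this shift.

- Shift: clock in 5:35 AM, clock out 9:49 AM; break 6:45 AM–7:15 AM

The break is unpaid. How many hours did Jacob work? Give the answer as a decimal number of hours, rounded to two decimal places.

Shift: 5:35 AM–9:49 AM = 4 h 14 min; less 30 min break → 3 h 44 min

3.73 hours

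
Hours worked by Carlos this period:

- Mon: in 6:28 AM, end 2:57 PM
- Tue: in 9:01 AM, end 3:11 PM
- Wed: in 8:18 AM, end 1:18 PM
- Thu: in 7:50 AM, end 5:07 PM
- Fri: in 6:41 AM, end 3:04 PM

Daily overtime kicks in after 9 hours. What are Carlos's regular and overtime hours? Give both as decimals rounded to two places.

Regular 37.03 hours, overtime 0.28 hours

Mon: 6:28 AM–2:57 PM = 8 h 29 min
Tue: 9:01 AM–3:11 PM = 6 h 10 min
Wed: 8:18 AM–1:18 PM = 5 h 0 min
Thu: 7:50 AM–5:07 PM = 9 h 17 min
Fri: 6:41 AM–3:04 PM = 8 h 23 min
Mon reg 8 h 29 min / OT 0 h 0 min; Tue reg 6 h 10 min / OT 0 h 0 min; Wed reg 5 h 0 min / OT 0 h 0 min; Thu reg 9 h 0 min / OT 0 h 17 min; Fri reg 8 h 23 min / OT 0 h 0 min.
Totals: regular 37 h 2 min, overtime 0 h 17 min.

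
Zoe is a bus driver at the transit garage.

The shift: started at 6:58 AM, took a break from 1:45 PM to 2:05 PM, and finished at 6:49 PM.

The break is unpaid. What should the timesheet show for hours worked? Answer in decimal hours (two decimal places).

The shift: 6:58 AM–6:49 PM = 11 h 51 min; less 20 min break → 11 h 31 min

11.52 hours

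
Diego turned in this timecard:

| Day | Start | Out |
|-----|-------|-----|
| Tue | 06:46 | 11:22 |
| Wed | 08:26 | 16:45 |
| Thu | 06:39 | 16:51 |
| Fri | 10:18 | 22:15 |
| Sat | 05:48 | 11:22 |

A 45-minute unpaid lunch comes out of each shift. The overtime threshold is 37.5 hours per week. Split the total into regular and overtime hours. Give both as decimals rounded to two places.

Tue: 06:46–11:22 = 4 h 36 min; less 45 min break → 3 h 51 min
Wed: 08:26–16:45 = 8 h 19 min; less 45 min break → 7 h 34 min
Thu: 06:39–16:51 = 10 h 12 min; less 45 min break → 9 h 27 min
Fri: 10:18–22:15 = 11 h 57 min; less 45 min break → 11 h 12 min
Sat: 05:48–11:22 = 5 h 34 min; less 45 min break → 4 h 49 min
Total worked: 36 h 53 min = 36.88 h.
Threshold 37.5 h → overtime 0 h 0 min, regular 36 h 53 min.

Regular 36.88 hours, overtime 0.00 hours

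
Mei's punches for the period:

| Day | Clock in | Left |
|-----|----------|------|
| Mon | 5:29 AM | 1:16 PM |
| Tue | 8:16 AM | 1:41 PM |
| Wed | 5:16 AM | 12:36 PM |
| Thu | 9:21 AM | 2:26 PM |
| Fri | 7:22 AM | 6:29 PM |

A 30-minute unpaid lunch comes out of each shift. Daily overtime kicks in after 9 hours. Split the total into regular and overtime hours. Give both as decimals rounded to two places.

Regular 32.62 hours, overtime 1.62 hours

Mon: 5:29 AM–1:16 PM = 7 h 47 min; less 30 min break → 7 h 17 min
Tue: 8:16 AM–1:41 PM = 5 h 25 min; less 30 min break → 4 h 55 min
Wed: 5:16 AM–12:36 PM = 7 h 20 min; less 30 min break → 6 h 50 min
Thu: 9:21 AM–2:26 PM = 5 h 5 min; less 30 min break → 4 h 35 min
Fri: 7:22 AM–6:29 PM = 11 h 7 min; less 30 min break → 10 h 37 min
Mon reg 7 h 17 min / OT 0 h 0 min; Tue reg 4 h 55 min / OT 0 h 0 min; Wed reg 6 h 50 min / OT 0 h 0 min; Thu reg 4 h 35 min / OT 0 h 0 min; Fri reg 9 h 0 min / OT 1 h 37 min.
Totals: regular 32 h 37 min, overtime 1 h 37 min.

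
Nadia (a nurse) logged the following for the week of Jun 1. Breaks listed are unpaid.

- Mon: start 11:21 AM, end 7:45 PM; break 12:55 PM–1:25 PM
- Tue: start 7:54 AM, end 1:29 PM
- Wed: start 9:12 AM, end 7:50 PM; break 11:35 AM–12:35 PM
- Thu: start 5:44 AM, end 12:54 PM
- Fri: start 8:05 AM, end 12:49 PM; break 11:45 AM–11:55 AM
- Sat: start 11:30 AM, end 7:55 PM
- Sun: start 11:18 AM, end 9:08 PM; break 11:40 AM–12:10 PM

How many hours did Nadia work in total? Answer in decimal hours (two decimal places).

52.60 hours

Mon: 11:21 AM–7:45 PM = 8 h 24 min; less 30 min break → 7 h 54 min
Tue: 7:54 AM–1:29 PM = 5 h 35 min
Wed: 9:12 AM–7:50 PM = 10 h 38 min; less 60 min break → 9 h 38 min
Thu: 5:44 AM–12:54 PM = 7 h 10 min
Fri: 8:05 AM–12:49 PM = 4 h 44 min; less 10 min break → 4 h 34 min
Sat: 11:30 AM–7:55 PM = 8 h 25 min
Sun: 11:18 AM–9:08 PM = 9 h 50 min; less 30 min break → 9 h 20 min
Total: 7 h 54 min + 5 h 35 min + 9 h 38 min + 7 h 10 min + 4 h 34 min + 8 h 25 min + 9 h 20 min = 52 h 36 min.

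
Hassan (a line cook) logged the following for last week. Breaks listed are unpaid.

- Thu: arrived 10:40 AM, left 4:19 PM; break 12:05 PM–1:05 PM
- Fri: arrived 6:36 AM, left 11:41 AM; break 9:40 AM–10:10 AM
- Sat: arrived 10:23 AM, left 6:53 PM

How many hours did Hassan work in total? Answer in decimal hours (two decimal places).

17.73 hours

Thu: 10:40 AM–4:19 PM = 5 h 39 min; less 60 min break → 4 h 39 min
Fri: 6:36 AM–11:41 AM = 5 h 5 min; less 30 min break → 4 h 35 min
Sat: 10:23 AM–6:53 PM = 8 h 30 min
Total: 4 h 39 min + 4 h 35 min + 8 h 30 min = 17 h 44 min.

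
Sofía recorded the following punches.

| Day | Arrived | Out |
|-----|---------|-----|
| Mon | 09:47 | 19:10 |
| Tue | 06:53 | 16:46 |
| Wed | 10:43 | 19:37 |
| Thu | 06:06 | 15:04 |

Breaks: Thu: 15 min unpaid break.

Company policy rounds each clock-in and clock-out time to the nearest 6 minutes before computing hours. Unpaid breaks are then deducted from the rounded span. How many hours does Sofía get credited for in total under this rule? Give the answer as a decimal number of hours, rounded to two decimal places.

36.95 hours

Mon: in 09:47→09:48, out 19:10→19:12; 9 h 24 min
Tue: in 06:53→06:54, out 16:46→16:48; 9 h 54 min
Wed: in 10:43→10:42, out 19:37→19:36; 8 h 54 min
Thu: in 06:06→06:06, out 15:04→15:06; 9 h 0 min − 15 min = 8 h 45 min
Total credited: 36 h 57 min.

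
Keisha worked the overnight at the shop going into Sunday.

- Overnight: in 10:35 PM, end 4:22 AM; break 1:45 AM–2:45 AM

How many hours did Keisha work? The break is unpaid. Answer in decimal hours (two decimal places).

4.78 hours

Overnight: 10:35 PM → midnight = 1 h 25 min; midnight → 4:22 AM = 4 h 22 min; span 5 h 47 min; less 60 min break → 4 h 47 min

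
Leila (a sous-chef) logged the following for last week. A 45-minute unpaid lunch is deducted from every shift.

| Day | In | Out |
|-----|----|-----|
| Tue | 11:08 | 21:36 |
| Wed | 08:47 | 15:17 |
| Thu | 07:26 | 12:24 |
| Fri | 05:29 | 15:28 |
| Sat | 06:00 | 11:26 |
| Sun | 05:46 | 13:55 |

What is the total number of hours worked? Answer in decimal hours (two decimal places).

Tue: 11:08–21:36 = 10 h 28 min; less 45 min break → 9 h 43 min
Wed: 08:47–15:17 = 6 h 30 min; less 45 min break → 5 h 45 min
Thu: 07:26–12:24 = 4 h 58 min; less 45 min break → 4 h 13 min
Fri: 05:29–15:28 = 9 h 59 min; less 45 min break → 9 h 14 min
Sat: 06:00–11:26 = 5 h 26 min; less 45 min break → 4 h 41 min
Sun: 05:46–13:55 = 8 h 9 min; less 45 min break → 7 h 24 min
Total: 9 h 43 min + 5 h 45 min + 4 h 13 min + 9 h 14 min + 4 h 41 min + 7 h 24 min = 41 h 0 min.

41.00 hours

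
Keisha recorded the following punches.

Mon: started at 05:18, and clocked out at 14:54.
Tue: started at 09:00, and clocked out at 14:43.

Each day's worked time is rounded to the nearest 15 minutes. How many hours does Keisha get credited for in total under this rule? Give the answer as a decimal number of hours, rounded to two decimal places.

15.25 hours

Mon: 05:18–14:54 = 9 h 36 min → rounds to 9 h 30 min
Tue: 09:00–14:43 = 5 h 43 min → rounds to 5 h 45 min
Total credited: 15 h 15 min.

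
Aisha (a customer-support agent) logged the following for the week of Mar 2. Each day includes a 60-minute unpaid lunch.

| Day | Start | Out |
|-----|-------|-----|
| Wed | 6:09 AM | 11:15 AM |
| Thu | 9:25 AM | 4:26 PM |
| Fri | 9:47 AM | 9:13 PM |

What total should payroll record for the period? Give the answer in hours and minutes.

20 h 33 min

Wed: 6:09 AM–11:15 AM = 5 h 6 min; less 60 min break → 4 h 6 min
Thu: 9:25 AM–4:26 PM = 7 h 1 min; less 60 min break → 6 h 1 min
Fri: 9:47 AM–9:13 PM = 11 h 26 min; less 60 min break → 10 h 26 min
Total: 4 h 6 min + 6 h 1 min + 10 h 26 min = 20 h 33 min.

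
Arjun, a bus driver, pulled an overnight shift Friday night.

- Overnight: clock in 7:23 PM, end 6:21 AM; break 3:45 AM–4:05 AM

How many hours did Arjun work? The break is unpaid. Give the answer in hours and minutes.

Overnight: 7:23 PM → midnight = 4 h 37 min; midnight → 6:21 AM = 6 h 21 min; span 10 h 58 min; less 20 min break → 10 h 38 min

10 h 38 min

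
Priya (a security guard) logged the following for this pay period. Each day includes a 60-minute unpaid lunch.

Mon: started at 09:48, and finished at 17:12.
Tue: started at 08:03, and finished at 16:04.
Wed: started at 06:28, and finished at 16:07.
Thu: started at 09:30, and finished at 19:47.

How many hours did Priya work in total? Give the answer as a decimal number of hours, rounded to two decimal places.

31.35 hours

Mon: 09:48–17:12 = 7 h 24 min; less 60 min break → 6 h 24 min
Tue: 08:03–16:04 = 8 h 1 min; less 60 min break → 7 h 1 min
Wed: 06:28–16:07 = 9 h 39 min; less 60 min break → 8 h 39 min
Thu: 09:30–19:47 = 10 h 17 min; less 60 min break → 9 h 17 min
Total: 6 h 24 min + 7 h 1 min + 8 h 39 min + 9 h 17 min = 31 h 21 min.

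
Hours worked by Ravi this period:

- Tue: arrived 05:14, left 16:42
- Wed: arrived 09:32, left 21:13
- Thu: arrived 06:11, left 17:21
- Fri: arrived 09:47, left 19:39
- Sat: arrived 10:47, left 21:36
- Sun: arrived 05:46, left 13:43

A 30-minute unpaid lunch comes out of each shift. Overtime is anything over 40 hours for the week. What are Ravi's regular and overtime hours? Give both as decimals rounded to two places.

Tue: 05:14–16:42 = 11 h 28 min; less 30 min break → 10 h 58 min
Wed: 09:32–21:13 = 11 h 41 min; less 30 min break → 11 h 11 min
Thu: 06:11–17:21 = 11 h 10 min; less 30 min break → 10 h 40 min
Fri: 09:47–19:39 = 9 h 52 min; less 30 min break → 9 h 22 min
Sat: 10:47–21:36 = 10 h 49 min; less 30 min break → 10 h 19 min
Sun: 05:46–13:43 = 7 h 57 min; less 30 min break → 7 h 27 min
Total worked: 59 h 57 min = 59.95 h.
Threshold 40 h → overtime 19 h 57 min, regular 40 h 0 min.

Regular 40.00 hours, overtime 19.95 hours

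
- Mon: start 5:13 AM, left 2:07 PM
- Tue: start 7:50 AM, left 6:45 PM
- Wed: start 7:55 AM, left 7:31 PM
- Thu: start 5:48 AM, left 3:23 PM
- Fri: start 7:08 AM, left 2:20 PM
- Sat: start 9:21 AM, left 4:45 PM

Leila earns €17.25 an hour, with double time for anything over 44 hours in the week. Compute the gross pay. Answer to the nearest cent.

Mon: 5:13 AM–2:07 PM = 8 h 54 min
Tue: 7:50 AM–6:45 PM = 10 h 55 min
Wed: 7:55 AM–7:31 PM = 11 h 36 min
Thu: 5:48 AM–3:23 PM = 9 h 35 min
Fri: 7:08 AM–2:20 PM = 7 h 12 min
Sat: 9:21 AM–4:45 PM = 7 h 24 min
Total worked: 55 h 36 min = 3336 min.
Regular 44 h 0 min = 2640 min at €17.25/h; overtime 11 h 36 min = 696 min at €34.50/h.
Pay = (2640 × €17.25 + 696 × €34.50) ÷ 60 = €1159.20.

€1159.20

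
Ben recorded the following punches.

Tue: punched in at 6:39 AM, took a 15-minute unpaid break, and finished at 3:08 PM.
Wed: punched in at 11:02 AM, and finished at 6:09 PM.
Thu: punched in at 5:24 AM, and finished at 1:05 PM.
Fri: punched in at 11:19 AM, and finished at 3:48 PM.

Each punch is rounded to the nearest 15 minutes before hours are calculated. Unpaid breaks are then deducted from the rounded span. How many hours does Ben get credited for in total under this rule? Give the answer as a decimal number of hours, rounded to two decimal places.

27.50 hours

Tue: in 6:39 AM→6:45 AM, out 3:08 PM→3:15 PM; 8 h 30 min − 15 min = 8 h 15 min
Wed: in 11:02 AM→11:00 AM, out 6:09 PM→6:15 PM; 7 h 15 min
Thu: in 5:24 AM→5:30 AM, out 1:05 PM→1:00 PM; 7 h 30 min
Fri: in 11:19 AM→11:15 AM, out 3:48 PM→3:45 PM; 4 h 30 min
Total credited: 27 h 30 min.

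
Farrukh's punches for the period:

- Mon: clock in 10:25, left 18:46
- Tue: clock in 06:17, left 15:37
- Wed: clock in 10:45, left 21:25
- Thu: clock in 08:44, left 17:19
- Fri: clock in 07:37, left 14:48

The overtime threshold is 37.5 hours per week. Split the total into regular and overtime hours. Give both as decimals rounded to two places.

Regular 37.50 hours, overtime 6.62 hours

Mon: 10:25–18:46 = 8 h 21 min
Tue: 06:17–15:37 = 9 h 20 min
Wed: 10:45–21:25 = 10 h 40 min
Thu: 08:44–17:19 = 8 h 35 min
Fri: 07:37–14:48 = 7 h 11 min
Total worked: 44 h 7 min = 44.12 h.
Threshold 37.5 h → overtime 6 h 37 min, regular 37 h 30 min.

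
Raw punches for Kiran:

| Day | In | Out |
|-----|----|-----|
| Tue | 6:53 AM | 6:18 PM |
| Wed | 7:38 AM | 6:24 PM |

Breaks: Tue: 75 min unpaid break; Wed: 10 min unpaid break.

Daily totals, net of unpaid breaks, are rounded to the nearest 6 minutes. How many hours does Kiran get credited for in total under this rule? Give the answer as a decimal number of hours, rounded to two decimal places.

Tue: 6:53 AM–6:18 PM = 11 h 25 min − 75 min = 10 h 10 min → rounds to 10 h 12 min
Wed: 7:38 AM–6:24 PM = 10 h 46 min − 10 min = 10 h 36 min → rounds to 10 h 36 min
Total credited: 20 h 48 min.

20.80 hours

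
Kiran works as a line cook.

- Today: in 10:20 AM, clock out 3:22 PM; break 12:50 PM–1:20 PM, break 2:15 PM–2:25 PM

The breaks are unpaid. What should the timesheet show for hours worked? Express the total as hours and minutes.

Today: 10:20 AM–3:22 PM = 5 h 2 min; less 40 min break → 4 h 22 min

4 h 22 min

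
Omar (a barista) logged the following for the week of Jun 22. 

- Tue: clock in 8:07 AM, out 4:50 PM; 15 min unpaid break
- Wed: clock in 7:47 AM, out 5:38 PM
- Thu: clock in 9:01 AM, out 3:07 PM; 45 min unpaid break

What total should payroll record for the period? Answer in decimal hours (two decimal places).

23.67 hours

Tue: 8:07 AM–4:50 PM = 8 h 43 min; less 15 min break → 8 h 28 min
Wed: 7:47 AM–5:38 PM = 9 h 51 min
Thu: 9:01 AM–3:07 PM = 6 h 6 min; less 45 min break → 5 h 21 min
Total: 8 h 28 min + 9 h 51 min + 5 h 21 min = 23 h 40 min.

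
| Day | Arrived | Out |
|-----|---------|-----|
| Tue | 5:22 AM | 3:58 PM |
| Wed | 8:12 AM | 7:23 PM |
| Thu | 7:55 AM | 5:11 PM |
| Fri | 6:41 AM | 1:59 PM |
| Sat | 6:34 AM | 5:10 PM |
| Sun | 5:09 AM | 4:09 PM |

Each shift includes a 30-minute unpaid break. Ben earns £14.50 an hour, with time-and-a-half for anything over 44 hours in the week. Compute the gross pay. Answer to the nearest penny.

Tue: 5:22 AM–3:58 PM = 10 h 36 min; less 30 min break → 10 h 6 min
Wed: 8:12 AM–7:23 PM = 11 h 11 min; less 30 min break → 10 h 41 min
Thu: 7:55 AM–5:11 PM = 9 h 16 min; less 30 min break → 8 h 46 min
Fri: 6:41 AM–1:59 PM = 7 h 18 min; less 30 min break → 6 h 48 min
Sat: 6:34 AM–5:10 PM = 10 h 36 min; less 30 min break → 10 h 6 min
Sun: 5:09 AM–4:09 PM = 11 h 0 min; less 30 min break → 10 h 30 min
Total worked: 56 h 57 min = 3417 min.
Regular 44 h 0 min = 2640 min at £14.50/h; overtime 12 h 57 min = 777 min at £21.75/h.
Pay = (2640 × £14.50 + 777 × £21.75) ÷ 60 = £919.66.

£919.66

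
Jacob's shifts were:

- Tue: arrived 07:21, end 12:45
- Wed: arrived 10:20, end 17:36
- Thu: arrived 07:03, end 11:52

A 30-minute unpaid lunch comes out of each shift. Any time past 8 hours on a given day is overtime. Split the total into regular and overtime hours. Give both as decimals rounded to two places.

Tue: 07:21–12:45 = 5 h 24 min; less 30 min break → 4 h 54 min
Wed: 10:20–17:36 = 7 h 16 min; less 30 min break → 6 h 46 min
Thu: 07:03–11:52 = 4 h 49 min; less 30 min break → 4 h 19 min
Tue reg 4 h 54 min / OT 0 h 0 min; Wed reg 6 h 46 min / OT 0 h 0 min; Thu reg 4 h 19 min / OT 0 h 0 min.
Totals: regular 15 h 59 min, overtime 0 h 0 min.

Regular 15.98 hours, overtime 0.00 hours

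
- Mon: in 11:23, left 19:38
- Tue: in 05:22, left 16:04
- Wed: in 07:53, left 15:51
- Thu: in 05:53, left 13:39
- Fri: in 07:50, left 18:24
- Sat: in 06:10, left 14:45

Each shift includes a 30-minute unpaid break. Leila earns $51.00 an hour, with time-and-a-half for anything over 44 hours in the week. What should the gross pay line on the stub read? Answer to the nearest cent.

Mon: 11:23–19:38 = 8 h 15 min; less 30 min break → 7 h 45 min
Tue: 05:22–16:04 = 10 h 42 min; less 30 min break → 10 h 12 min
Wed: 07:53–15:51 = 7 h 58 min; less 30 min break → 7 h 28 min
Thu: 05:53–13:39 = 7 h 46 min; less 30 min break → 7 h 16 min
Fri: 07:50–18:24 = 10 h 34 min; less 30 min break → 10 h 4 min
Sat: 06:10–14:45 = 8 h 35 min; less 30 min break → 8 h 5 min
Total worked: 50 h 50 min = 3050 min.
Regular 44 h 0 min = 2640 min at $51.00/h; overtime 6 h 50 min = 410 min at $76.50/h.
Pay = (2640 × $51.00 + 410 × $76.50) ÷ 60 = $2766.75.

$2766.75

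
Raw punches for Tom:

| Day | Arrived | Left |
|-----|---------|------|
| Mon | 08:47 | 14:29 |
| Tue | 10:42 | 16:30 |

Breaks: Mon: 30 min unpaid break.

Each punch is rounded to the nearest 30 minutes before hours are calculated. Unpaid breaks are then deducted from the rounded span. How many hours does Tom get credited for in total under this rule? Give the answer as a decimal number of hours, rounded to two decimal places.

Mon: in 08:47→09:00, out 14:29→14:30; 5 h 30 min − 30 min = 5 h 0 min
Tue: in 10:42→10:30, out 16:30→16:30; 6 h 0 min
Total credited: 11 h 0 min.

11.00 hours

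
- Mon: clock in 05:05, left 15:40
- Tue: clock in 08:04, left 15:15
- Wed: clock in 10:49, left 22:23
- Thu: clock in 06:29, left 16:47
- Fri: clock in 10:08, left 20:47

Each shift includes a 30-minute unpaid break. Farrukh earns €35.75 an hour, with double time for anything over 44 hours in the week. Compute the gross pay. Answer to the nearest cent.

Mon: 05:05–15:40 = 10 h 35 min; less 30 min break → 10 h 5 min
Tue: 08:04–15:15 = 7 h 11 min; less 30 min break → 6 h 41 min
Wed: 10:49–22:23 = 11 h 34 min; less 30 min break → 11 h 4 min
Thu: 06:29–16:47 = 10 h 18 min; less 30 min break → 9 h 48 min
Fri: 10:08–20:47 = 10 h 39 min; less 30 min break → 10 h 9 min
Total worked: 47 h 47 min = 2867 min.
Regular 44 h 0 min = 2640 min at €35.75/h; overtime 3 h 47 min = 227 min at €71.50/h.
Pay = (2640 × €35.75 + 227 × €71.50) ÷ 60 = €1843.51.

€1843.51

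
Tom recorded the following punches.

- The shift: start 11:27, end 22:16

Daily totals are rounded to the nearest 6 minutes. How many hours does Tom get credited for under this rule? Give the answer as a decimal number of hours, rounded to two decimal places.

10.80 hours

The shift: 11:27–22:16 = 10 h 49 min → rounds to 10 h 48 min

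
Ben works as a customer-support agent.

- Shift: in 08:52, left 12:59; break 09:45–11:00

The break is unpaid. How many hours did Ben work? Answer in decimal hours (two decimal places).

2.87 hours

Shift: 08:52–12:59 = 4 h 7 min; less 75 min break → 2 h 52 min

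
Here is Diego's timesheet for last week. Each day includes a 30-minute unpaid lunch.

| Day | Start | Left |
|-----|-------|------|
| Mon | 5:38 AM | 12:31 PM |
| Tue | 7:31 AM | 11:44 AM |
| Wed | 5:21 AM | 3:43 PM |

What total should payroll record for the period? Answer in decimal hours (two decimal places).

19.97 hours

Mon: 5:38 AM–12:31 PM = 6 h 53 min; less 30 min break → 6 h 23 min
Tue: 7:31 AM–11:44 AM = 4 h 13 min; less 30 min break → 3 h 43 min
Wed: 5:21 AM–3:43 PM = 10 h 22 min; less 30 min break → 9 h 52 min
Total: 6 h 23 min + 3 h 43 min + 9 h 52 min = 19 h 58 min.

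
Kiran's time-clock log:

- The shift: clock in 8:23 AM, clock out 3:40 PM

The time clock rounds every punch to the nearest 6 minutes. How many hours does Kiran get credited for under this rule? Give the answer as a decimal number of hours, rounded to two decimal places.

7.30 hours

The shift: in 8:23 AM→8:24 AM, out 3:40 PM→3:42 PM; 7 h 18 min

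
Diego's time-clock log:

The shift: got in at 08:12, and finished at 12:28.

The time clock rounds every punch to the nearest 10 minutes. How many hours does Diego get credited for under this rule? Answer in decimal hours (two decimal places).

The shift: in 08:12→08:10, out 12:28→12:30; 4 h 20 min

4.33 hours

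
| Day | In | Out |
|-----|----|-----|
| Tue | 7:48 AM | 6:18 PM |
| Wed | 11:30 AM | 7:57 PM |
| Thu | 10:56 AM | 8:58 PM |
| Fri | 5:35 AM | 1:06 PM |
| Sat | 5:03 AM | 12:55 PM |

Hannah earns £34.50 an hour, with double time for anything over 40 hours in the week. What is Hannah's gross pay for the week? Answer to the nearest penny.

£1681.30

Tue: 7:48 AM–6:18 PM = 10 h 30 min
Wed: 11:30 AM–7:57 PM = 8 h 27 min
Thu: 10:56 AM–8:58 PM = 10 h 2 min
Fri: 5:35 AM–1:06 PM = 7 h 31 min
Sat: 5:03 AM–12:55 PM = 7 h 52 min
Total worked: 44 h 22 min = 2662 min.
Regular 40 h 0 min = 2400 min at £34.50/h; overtime 4 h 22 min = 262 min at £69.00/h.
Pay = (2400 × £34.50 + 262 × £69.00) ÷ 60 = £1681.30.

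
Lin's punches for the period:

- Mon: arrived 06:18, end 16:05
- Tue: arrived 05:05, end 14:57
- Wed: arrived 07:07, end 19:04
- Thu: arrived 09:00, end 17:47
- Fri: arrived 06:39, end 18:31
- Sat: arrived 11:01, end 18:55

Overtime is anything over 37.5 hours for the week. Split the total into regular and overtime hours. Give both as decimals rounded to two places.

Regular 37.50 hours, overtime 22.65 hours

Mon: 06:18–16:05 = 9 h 47 min
Tue: 05:05–14:57 = 9 h 52 min
Wed: 07:07–19:04 = 11 h 57 min
Thu: 09:00–17:47 = 8 h 47 min
Fri: 06:39–18:31 = 11 h 52 min
Sat: 11:01–18:55 = 7 h 54 min
Total worked: 60 h 9 min = 60.15 h.
Threshold 37.5 h → overtime 22 h 39 min, regular 37 h 30 min.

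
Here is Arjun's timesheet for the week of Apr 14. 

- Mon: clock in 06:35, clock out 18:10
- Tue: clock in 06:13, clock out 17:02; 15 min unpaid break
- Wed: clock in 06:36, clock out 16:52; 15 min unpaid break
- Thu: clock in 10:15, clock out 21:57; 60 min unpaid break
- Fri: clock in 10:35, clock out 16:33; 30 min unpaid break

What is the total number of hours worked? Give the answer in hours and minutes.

48 h 20 min

Mon: 06:35–18:10 = 11 h 35 min
Tue: 06:13–17:02 = 10 h 49 min; less 15 min break → 10 h 34 min
Wed: 06:36–16:52 = 10 h 16 min; less 15 min break → 10 h 1 min
Thu: 10:15–21:57 = 11 h 42 min; less 60 min break → 10 h 42 min
Fri: 10:35–16:33 = 5 h 58 min; less 30 min break → 5 h 28 min
Total: 11 h 35 min + 10 h 34 min + 10 h 1 min + 10 h 42 min + 5 h 28 min = 48 h 20 min.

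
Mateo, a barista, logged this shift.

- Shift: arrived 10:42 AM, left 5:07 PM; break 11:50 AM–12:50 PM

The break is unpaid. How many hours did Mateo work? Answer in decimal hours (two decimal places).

Shift: 10:42 AM–5:07 PM = 6 h 25 min; less 60 min break → 5 h 25 min

5.42 hours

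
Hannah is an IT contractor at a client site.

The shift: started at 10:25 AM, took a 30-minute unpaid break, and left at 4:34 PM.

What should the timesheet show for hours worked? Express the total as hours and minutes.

5 h 39 min

The shift: 10:25 AM–4:34 PM = 6 h 9 min; less 30 min break → 5 h 39 min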